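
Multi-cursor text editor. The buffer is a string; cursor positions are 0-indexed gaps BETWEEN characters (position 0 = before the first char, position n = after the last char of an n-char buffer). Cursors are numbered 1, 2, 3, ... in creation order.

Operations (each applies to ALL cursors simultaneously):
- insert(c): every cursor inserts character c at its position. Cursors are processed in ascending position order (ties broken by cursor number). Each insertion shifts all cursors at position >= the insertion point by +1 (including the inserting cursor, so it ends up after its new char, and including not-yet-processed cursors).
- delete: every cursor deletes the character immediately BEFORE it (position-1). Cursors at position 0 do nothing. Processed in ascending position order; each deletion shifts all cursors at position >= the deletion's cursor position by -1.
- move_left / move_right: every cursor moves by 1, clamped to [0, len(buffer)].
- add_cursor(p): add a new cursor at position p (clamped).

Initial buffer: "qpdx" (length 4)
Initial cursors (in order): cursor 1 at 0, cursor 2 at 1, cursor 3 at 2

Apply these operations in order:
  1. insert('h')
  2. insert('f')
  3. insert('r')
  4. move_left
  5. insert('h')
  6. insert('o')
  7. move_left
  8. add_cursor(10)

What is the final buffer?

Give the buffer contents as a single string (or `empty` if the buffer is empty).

Answer: hfhorqhfhorphfhordx

Derivation:
After op 1 (insert('h')): buffer="hqhphdx" (len 7), cursors c1@1 c2@3 c3@5, authorship 1.2.3..
After op 2 (insert('f')): buffer="hfqhfphfdx" (len 10), cursors c1@2 c2@5 c3@8, authorship 11.22.33..
After op 3 (insert('r')): buffer="hfrqhfrphfrdx" (len 13), cursors c1@3 c2@7 c3@11, authorship 111.222.333..
After op 4 (move_left): buffer="hfrqhfrphfrdx" (len 13), cursors c1@2 c2@6 c3@10, authorship 111.222.333..
After op 5 (insert('h')): buffer="hfhrqhfhrphfhrdx" (len 16), cursors c1@3 c2@8 c3@13, authorship 1111.2222.3333..
After op 6 (insert('o')): buffer="hfhorqhfhorphfhordx" (len 19), cursors c1@4 c2@10 c3@16, authorship 11111.22222.33333..
After op 7 (move_left): buffer="hfhorqhfhorphfhordx" (len 19), cursors c1@3 c2@9 c3@15, authorship 11111.22222.33333..
After op 8 (add_cursor(10)): buffer="hfhorqhfhorphfhordx" (len 19), cursors c1@3 c2@9 c4@10 c3@15, authorship 11111.22222.33333..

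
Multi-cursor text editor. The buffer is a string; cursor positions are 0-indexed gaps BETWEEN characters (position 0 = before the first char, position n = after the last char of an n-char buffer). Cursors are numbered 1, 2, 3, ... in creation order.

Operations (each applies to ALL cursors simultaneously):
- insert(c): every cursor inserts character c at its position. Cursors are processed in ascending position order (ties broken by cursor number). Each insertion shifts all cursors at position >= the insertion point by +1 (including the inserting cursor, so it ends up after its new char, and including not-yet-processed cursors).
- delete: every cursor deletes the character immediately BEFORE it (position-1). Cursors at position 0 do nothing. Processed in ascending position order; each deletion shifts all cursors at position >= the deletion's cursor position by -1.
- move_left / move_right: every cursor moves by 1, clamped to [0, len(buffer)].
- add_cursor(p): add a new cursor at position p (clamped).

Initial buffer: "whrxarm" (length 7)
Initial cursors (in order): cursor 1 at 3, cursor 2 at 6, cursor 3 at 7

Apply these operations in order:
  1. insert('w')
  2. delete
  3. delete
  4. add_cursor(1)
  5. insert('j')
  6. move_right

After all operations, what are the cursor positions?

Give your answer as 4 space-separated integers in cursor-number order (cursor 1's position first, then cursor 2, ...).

Answer: 5 8 8 3

Derivation:
After op 1 (insert('w')): buffer="whrwxarwmw" (len 10), cursors c1@4 c2@8 c3@10, authorship ...1...2.3
After op 2 (delete): buffer="whrxarm" (len 7), cursors c1@3 c2@6 c3@7, authorship .......
After op 3 (delete): buffer="whxa" (len 4), cursors c1@2 c2@4 c3@4, authorship ....
After op 4 (add_cursor(1)): buffer="whxa" (len 4), cursors c4@1 c1@2 c2@4 c3@4, authorship ....
After op 5 (insert('j')): buffer="wjhjxajj" (len 8), cursors c4@2 c1@4 c2@8 c3@8, authorship .4.1..23
After op 6 (move_right): buffer="wjhjxajj" (len 8), cursors c4@3 c1@5 c2@8 c3@8, authorship .4.1..23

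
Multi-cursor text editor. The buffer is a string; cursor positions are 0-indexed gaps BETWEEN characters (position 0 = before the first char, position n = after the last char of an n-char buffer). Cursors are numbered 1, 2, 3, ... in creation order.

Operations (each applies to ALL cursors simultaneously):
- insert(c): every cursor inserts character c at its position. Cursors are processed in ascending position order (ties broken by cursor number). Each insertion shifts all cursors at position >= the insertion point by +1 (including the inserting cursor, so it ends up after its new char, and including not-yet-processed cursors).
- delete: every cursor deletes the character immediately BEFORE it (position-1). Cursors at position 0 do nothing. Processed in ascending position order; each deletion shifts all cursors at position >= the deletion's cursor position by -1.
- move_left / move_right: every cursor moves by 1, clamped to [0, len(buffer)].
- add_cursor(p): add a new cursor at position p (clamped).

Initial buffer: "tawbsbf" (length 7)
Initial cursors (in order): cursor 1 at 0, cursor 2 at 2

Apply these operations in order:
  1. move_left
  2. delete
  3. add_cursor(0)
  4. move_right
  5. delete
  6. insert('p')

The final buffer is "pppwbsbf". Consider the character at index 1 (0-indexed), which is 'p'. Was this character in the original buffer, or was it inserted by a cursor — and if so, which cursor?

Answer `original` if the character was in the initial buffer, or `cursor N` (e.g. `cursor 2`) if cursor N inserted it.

After op 1 (move_left): buffer="tawbsbf" (len 7), cursors c1@0 c2@1, authorship .......
After op 2 (delete): buffer="awbsbf" (len 6), cursors c1@0 c2@0, authorship ......
After op 3 (add_cursor(0)): buffer="awbsbf" (len 6), cursors c1@0 c2@0 c3@0, authorship ......
After op 4 (move_right): buffer="awbsbf" (len 6), cursors c1@1 c2@1 c3@1, authorship ......
After op 5 (delete): buffer="wbsbf" (len 5), cursors c1@0 c2@0 c3@0, authorship .....
After op 6 (insert('p')): buffer="pppwbsbf" (len 8), cursors c1@3 c2@3 c3@3, authorship 123.....
Authorship (.=original, N=cursor N): 1 2 3 . . . . .
Index 1: author = 2

Answer: cursor 2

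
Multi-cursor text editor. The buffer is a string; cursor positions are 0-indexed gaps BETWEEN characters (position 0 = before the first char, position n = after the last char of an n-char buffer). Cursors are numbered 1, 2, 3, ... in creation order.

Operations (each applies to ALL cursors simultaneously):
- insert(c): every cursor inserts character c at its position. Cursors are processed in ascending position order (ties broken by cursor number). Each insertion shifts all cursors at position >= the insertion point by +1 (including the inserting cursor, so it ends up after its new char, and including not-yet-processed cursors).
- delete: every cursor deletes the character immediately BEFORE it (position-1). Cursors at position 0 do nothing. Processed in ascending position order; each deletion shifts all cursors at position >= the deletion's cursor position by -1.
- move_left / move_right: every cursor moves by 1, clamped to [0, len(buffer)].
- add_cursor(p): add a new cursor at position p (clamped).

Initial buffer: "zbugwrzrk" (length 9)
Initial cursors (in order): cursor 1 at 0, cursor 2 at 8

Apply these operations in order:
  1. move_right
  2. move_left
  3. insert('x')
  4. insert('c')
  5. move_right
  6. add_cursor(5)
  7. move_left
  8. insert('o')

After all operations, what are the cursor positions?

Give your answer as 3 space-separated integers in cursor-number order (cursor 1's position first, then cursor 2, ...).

After op 1 (move_right): buffer="zbugwrzrk" (len 9), cursors c1@1 c2@9, authorship .........
After op 2 (move_left): buffer="zbugwrzrk" (len 9), cursors c1@0 c2@8, authorship .........
After op 3 (insert('x')): buffer="xzbugwrzrxk" (len 11), cursors c1@1 c2@10, authorship 1........2.
After op 4 (insert('c')): buffer="xczbugwrzrxck" (len 13), cursors c1@2 c2@12, authorship 11........22.
After op 5 (move_right): buffer="xczbugwrzrxck" (len 13), cursors c1@3 c2@13, authorship 11........22.
After op 6 (add_cursor(5)): buffer="xczbugwrzrxck" (len 13), cursors c1@3 c3@5 c2@13, authorship 11........22.
After op 7 (move_left): buffer="xczbugwrzrxck" (len 13), cursors c1@2 c3@4 c2@12, authorship 11........22.
After op 8 (insert('o')): buffer="xcozbougwrzrxcok" (len 16), cursors c1@3 c3@6 c2@15, authorship 111..3......222.

Answer: 3 15 6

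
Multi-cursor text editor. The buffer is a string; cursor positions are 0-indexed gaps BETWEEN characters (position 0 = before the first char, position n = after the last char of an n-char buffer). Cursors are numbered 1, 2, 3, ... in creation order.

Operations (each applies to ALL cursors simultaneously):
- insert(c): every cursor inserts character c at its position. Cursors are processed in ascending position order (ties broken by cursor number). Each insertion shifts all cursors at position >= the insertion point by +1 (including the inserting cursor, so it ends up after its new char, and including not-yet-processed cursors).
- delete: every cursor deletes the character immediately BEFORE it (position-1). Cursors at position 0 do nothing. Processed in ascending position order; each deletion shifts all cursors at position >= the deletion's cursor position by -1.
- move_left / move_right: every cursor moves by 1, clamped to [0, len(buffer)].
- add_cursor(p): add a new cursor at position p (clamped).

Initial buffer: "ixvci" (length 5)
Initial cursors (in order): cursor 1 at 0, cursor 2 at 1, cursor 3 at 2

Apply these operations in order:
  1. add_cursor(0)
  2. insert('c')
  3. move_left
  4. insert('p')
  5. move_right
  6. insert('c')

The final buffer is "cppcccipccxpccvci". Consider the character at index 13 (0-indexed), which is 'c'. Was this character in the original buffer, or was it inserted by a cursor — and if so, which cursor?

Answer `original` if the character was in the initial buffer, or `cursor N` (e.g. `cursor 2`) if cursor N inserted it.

Answer: cursor 3

Derivation:
After op 1 (add_cursor(0)): buffer="ixvci" (len 5), cursors c1@0 c4@0 c2@1 c3@2, authorship .....
After op 2 (insert('c')): buffer="ccicxcvci" (len 9), cursors c1@2 c4@2 c2@4 c3@6, authorship 14.2.3...
After op 3 (move_left): buffer="ccicxcvci" (len 9), cursors c1@1 c4@1 c2@3 c3@5, authorship 14.2.3...
After op 4 (insert('p')): buffer="cppcipcxpcvci" (len 13), cursors c1@3 c4@3 c2@6 c3@9, authorship 1144.22.33...
After op 5 (move_right): buffer="cppcipcxpcvci" (len 13), cursors c1@4 c4@4 c2@7 c3@10, authorship 1144.22.33...
After op 6 (insert('c')): buffer="cppcccipccxpccvci" (len 17), cursors c1@6 c4@6 c2@10 c3@14, authorship 114414.222.333...
Authorship (.=original, N=cursor N): 1 1 4 4 1 4 . 2 2 2 . 3 3 3 . . .
Index 13: author = 3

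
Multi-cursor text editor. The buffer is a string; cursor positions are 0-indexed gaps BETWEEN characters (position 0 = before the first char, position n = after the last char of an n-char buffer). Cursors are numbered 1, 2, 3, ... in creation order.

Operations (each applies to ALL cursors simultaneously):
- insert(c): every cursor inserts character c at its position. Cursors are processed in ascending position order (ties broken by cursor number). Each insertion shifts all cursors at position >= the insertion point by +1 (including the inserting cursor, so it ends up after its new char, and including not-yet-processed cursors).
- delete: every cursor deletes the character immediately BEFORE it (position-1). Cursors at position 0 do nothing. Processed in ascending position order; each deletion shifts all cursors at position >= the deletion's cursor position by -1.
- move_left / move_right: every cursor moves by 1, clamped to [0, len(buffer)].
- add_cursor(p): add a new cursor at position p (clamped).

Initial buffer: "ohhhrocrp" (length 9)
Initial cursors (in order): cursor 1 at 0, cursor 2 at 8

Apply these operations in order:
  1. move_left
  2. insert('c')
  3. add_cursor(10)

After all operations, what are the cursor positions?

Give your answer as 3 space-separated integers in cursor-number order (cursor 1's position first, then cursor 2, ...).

Answer: 1 9 10

Derivation:
After op 1 (move_left): buffer="ohhhrocrp" (len 9), cursors c1@0 c2@7, authorship .........
After op 2 (insert('c')): buffer="cohhhroccrp" (len 11), cursors c1@1 c2@9, authorship 1.......2..
After op 3 (add_cursor(10)): buffer="cohhhroccrp" (len 11), cursors c1@1 c2@9 c3@10, authorship 1.......2..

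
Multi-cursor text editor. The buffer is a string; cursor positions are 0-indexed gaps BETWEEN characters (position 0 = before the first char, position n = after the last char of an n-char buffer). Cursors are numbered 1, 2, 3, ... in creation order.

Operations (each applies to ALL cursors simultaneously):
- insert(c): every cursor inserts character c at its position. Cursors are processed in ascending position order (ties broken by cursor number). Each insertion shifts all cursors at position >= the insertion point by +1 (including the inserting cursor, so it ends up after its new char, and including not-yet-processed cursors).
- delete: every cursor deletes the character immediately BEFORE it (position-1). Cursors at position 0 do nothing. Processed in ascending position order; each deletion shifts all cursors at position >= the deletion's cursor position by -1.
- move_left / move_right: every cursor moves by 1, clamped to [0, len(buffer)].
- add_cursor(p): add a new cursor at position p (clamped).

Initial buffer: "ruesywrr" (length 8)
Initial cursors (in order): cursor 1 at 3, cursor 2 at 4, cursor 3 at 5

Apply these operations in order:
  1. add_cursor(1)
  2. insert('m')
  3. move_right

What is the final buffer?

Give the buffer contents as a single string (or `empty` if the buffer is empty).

Answer: rmuemsmymwrr

Derivation:
After op 1 (add_cursor(1)): buffer="ruesywrr" (len 8), cursors c4@1 c1@3 c2@4 c3@5, authorship ........
After op 2 (insert('m')): buffer="rmuemsmymwrr" (len 12), cursors c4@2 c1@5 c2@7 c3@9, authorship .4..1.2.3...
After op 3 (move_right): buffer="rmuemsmymwrr" (len 12), cursors c4@3 c1@6 c2@8 c3@10, authorship .4..1.2.3...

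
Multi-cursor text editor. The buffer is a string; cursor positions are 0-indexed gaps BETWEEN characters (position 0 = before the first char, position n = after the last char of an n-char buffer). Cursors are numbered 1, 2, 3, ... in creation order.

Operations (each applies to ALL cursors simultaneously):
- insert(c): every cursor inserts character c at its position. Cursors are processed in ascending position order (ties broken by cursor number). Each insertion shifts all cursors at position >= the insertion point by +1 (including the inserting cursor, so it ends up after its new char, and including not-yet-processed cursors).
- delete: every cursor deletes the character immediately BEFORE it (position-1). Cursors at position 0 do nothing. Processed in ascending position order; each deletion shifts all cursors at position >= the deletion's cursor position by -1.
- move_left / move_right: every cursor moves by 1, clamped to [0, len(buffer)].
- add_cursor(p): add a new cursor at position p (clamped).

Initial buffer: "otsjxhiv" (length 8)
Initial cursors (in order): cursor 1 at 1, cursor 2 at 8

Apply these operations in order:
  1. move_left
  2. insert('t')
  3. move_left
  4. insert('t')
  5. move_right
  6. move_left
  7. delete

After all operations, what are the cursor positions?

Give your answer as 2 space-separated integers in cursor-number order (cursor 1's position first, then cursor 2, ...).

After op 1 (move_left): buffer="otsjxhiv" (len 8), cursors c1@0 c2@7, authorship ........
After op 2 (insert('t')): buffer="totsjxhitv" (len 10), cursors c1@1 c2@9, authorship 1.......2.
After op 3 (move_left): buffer="totsjxhitv" (len 10), cursors c1@0 c2@8, authorship 1.......2.
After op 4 (insert('t')): buffer="ttotsjxhittv" (len 12), cursors c1@1 c2@10, authorship 11.......22.
After op 5 (move_right): buffer="ttotsjxhittv" (len 12), cursors c1@2 c2@11, authorship 11.......22.
After op 6 (move_left): buffer="ttotsjxhittv" (len 12), cursors c1@1 c2@10, authorship 11.......22.
After op 7 (delete): buffer="totsjxhitv" (len 10), cursors c1@0 c2@8, authorship 1.......2.

Answer: 0 8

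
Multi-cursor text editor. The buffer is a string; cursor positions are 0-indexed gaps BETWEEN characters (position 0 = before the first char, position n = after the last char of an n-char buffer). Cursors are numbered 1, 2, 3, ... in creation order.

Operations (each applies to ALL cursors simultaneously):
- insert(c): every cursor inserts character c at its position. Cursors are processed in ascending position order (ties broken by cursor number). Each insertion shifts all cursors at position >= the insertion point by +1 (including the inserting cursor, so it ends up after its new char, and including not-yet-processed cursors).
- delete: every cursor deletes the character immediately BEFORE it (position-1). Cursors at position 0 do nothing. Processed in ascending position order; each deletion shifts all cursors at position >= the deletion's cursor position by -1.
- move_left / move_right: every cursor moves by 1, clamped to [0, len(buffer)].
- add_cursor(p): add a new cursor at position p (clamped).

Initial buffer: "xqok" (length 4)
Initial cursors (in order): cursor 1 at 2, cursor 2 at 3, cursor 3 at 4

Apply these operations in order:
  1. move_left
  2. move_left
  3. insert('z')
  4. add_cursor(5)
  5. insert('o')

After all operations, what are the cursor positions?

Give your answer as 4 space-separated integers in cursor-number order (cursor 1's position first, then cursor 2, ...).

After op 1 (move_left): buffer="xqok" (len 4), cursors c1@1 c2@2 c3@3, authorship ....
After op 2 (move_left): buffer="xqok" (len 4), cursors c1@0 c2@1 c3@2, authorship ....
After op 3 (insert('z')): buffer="zxzqzok" (len 7), cursors c1@1 c2@3 c3@5, authorship 1.2.3..
After op 4 (add_cursor(5)): buffer="zxzqzok" (len 7), cursors c1@1 c2@3 c3@5 c4@5, authorship 1.2.3..
After op 5 (insert('o')): buffer="zoxzoqzoook" (len 11), cursors c1@2 c2@5 c3@9 c4@9, authorship 11.22.334..

Answer: 2 5 9 9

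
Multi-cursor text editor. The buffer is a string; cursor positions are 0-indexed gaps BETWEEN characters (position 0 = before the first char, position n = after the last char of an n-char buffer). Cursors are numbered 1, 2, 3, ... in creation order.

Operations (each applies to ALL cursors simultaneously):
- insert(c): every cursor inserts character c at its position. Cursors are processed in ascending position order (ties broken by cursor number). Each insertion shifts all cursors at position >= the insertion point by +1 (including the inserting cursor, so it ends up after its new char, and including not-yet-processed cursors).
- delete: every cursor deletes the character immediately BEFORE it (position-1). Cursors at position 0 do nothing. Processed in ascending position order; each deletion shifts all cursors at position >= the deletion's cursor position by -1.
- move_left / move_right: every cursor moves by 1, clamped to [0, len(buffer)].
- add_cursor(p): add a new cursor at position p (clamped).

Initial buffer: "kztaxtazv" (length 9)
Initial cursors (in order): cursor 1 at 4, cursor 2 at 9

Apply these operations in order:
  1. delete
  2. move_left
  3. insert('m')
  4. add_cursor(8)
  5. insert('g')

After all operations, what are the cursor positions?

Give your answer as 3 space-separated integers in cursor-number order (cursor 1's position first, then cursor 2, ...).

After op 1 (delete): buffer="kztxtaz" (len 7), cursors c1@3 c2@7, authorship .......
After op 2 (move_left): buffer="kztxtaz" (len 7), cursors c1@2 c2@6, authorship .......
After op 3 (insert('m')): buffer="kzmtxtamz" (len 9), cursors c1@3 c2@8, authorship ..1....2.
After op 4 (add_cursor(8)): buffer="kzmtxtamz" (len 9), cursors c1@3 c2@8 c3@8, authorship ..1....2.
After op 5 (insert('g')): buffer="kzmgtxtamggz" (len 12), cursors c1@4 c2@11 c3@11, authorship ..11....223.

Answer: 4 11 11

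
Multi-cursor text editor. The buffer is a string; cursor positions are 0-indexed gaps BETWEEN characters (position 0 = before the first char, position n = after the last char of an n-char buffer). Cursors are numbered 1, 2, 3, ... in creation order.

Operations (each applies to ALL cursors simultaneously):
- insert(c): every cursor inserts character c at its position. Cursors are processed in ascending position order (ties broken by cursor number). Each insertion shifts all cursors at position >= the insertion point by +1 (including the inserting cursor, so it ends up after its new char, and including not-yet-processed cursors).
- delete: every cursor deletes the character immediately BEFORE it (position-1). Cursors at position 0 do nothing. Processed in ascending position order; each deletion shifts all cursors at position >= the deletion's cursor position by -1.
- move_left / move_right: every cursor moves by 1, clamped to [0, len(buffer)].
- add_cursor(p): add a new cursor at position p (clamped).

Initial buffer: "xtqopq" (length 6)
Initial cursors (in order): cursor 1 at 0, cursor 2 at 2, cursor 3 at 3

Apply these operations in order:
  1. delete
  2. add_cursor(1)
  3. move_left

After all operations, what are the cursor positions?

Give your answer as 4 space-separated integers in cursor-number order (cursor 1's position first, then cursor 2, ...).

Answer: 0 0 0 0

Derivation:
After op 1 (delete): buffer="xopq" (len 4), cursors c1@0 c2@1 c3@1, authorship ....
After op 2 (add_cursor(1)): buffer="xopq" (len 4), cursors c1@0 c2@1 c3@1 c4@1, authorship ....
After op 3 (move_left): buffer="xopq" (len 4), cursors c1@0 c2@0 c3@0 c4@0, authorship ....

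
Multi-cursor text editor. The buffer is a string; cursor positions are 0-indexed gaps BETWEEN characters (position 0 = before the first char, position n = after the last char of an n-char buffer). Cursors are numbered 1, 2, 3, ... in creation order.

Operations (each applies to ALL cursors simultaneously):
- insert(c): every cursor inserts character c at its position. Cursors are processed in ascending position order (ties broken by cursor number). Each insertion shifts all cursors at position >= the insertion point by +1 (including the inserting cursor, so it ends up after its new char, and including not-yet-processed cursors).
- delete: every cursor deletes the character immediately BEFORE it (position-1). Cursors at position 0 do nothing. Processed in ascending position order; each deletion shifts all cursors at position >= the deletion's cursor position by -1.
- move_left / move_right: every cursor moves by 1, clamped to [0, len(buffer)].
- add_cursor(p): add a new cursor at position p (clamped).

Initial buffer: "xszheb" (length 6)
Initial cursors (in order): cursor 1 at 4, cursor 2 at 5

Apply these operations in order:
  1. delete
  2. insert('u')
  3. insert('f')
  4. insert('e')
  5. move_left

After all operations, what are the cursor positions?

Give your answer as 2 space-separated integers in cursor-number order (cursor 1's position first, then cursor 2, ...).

Answer: 8 8

Derivation:
After op 1 (delete): buffer="xszb" (len 4), cursors c1@3 c2@3, authorship ....
After op 2 (insert('u')): buffer="xszuub" (len 6), cursors c1@5 c2@5, authorship ...12.
After op 3 (insert('f')): buffer="xszuuffb" (len 8), cursors c1@7 c2@7, authorship ...1212.
After op 4 (insert('e')): buffer="xszuuffeeb" (len 10), cursors c1@9 c2@9, authorship ...121212.
After op 5 (move_left): buffer="xszuuffeeb" (len 10), cursors c1@8 c2@8, authorship ...121212.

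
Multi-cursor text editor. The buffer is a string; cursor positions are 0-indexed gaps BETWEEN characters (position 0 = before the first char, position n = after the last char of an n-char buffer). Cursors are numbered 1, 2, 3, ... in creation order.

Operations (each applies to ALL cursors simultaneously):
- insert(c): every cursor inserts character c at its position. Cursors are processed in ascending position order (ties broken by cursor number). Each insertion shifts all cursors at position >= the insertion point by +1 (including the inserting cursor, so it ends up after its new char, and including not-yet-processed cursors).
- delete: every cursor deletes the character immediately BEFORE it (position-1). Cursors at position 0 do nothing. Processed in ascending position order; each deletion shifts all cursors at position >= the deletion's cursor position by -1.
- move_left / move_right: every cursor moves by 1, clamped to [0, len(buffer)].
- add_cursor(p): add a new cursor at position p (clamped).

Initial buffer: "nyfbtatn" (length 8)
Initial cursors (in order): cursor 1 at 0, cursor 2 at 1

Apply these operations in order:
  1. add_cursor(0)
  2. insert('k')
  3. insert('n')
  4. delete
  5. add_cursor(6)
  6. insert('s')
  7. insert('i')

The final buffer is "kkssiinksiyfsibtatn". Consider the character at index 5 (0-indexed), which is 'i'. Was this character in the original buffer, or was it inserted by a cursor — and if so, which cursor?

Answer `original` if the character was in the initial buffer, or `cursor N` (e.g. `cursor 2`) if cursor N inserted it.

Answer: cursor 3

Derivation:
After op 1 (add_cursor(0)): buffer="nyfbtatn" (len 8), cursors c1@0 c3@0 c2@1, authorship ........
After op 2 (insert('k')): buffer="kknkyfbtatn" (len 11), cursors c1@2 c3@2 c2@4, authorship 13.2.......
After op 3 (insert('n')): buffer="kknnnknyfbtatn" (len 14), cursors c1@4 c3@4 c2@7, authorship 1313.22.......
After op 4 (delete): buffer="kknkyfbtatn" (len 11), cursors c1@2 c3@2 c2@4, authorship 13.2.......
After op 5 (add_cursor(6)): buffer="kknkyfbtatn" (len 11), cursors c1@2 c3@2 c2@4 c4@6, authorship 13.2.......
After op 6 (insert('s')): buffer="kkssnksyfsbtatn" (len 15), cursors c1@4 c3@4 c2@7 c4@10, authorship 1313.22..4.....
After op 7 (insert('i')): buffer="kkssiinksiyfsibtatn" (len 19), cursors c1@6 c3@6 c2@10 c4@14, authorship 131313.222..44.....
Authorship (.=original, N=cursor N): 1 3 1 3 1 3 . 2 2 2 . . 4 4 . . . . .
Index 5: author = 3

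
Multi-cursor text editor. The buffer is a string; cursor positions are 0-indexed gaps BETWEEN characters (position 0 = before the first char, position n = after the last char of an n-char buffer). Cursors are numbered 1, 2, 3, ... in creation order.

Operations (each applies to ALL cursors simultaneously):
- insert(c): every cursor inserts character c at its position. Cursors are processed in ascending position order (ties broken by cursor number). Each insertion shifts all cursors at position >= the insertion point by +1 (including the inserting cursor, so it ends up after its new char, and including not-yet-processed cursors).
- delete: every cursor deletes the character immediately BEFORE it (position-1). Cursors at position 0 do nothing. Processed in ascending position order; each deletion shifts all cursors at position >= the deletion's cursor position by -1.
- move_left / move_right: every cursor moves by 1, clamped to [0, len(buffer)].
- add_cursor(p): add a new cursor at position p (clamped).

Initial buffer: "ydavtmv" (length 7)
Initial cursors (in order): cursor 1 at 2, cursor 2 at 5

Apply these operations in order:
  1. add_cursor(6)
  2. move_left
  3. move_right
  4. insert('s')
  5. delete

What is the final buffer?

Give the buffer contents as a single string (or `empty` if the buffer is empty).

After op 1 (add_cursor(6)): buffer="ydavtmv" (len 7), cursors c1@2 c2@5 c3@6, authorship .......
After op 2 (move_left): buffer="ydavtmv" (len 7), cursors c1@1 c2@4 c3@5, authorship .......
After op 3 (move_right): buffer="ydavtmv" (len 7), cursors c1@2 c2@5 c3@6, authorship .......
After op 4 (insert('s')): buffer="ydsavtsmsv" (len 10), cursors c1@3 c2@7 c3@9, authorship ..1...2.3.
After op 5 (delete): buffer="ydavtmv" (len 7), cursors c1@2 c2@5 c3@6, authorship .......

Answer: ydavtmv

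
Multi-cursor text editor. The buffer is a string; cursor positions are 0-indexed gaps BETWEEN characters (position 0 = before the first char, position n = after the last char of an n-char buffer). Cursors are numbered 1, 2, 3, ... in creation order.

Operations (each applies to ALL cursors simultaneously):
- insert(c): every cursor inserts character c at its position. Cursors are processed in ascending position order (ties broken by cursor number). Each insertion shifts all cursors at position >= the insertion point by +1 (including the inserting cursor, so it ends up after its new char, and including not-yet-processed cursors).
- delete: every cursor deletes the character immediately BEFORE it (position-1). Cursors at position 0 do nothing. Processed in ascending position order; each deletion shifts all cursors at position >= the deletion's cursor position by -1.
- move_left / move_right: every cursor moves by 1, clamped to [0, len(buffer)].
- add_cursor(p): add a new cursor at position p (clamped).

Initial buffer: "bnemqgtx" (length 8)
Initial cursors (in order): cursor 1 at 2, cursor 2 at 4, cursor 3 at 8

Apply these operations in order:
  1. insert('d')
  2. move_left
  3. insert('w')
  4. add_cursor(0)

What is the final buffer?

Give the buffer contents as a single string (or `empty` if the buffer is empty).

Answer: bnwdemwdqgtxwd

Derivation:
After op 1 (insert('d')): buffer="bndemdqgtxd" (len 11), cursors c1@3 c2@6 c3@11, authorship ..1..2....3
After op 2 (move_left): buffer="bndemdqgtxd" (len 11), cursors c1@2 c2@5 c3@10, authorship ..1..2....3
After op 3 (insert('w')): buffer="bnwdemwdqgtxwd" (len 14), cursors c1@3 c2@7 c3@13, authorship ..11..22....33
After op 4 (add_cursor(0)): buffer="bnwdemwdqgtxwd" (len 14), cursors c4@0 c1@3 c2@7 c3@13, authorship ..11..22....33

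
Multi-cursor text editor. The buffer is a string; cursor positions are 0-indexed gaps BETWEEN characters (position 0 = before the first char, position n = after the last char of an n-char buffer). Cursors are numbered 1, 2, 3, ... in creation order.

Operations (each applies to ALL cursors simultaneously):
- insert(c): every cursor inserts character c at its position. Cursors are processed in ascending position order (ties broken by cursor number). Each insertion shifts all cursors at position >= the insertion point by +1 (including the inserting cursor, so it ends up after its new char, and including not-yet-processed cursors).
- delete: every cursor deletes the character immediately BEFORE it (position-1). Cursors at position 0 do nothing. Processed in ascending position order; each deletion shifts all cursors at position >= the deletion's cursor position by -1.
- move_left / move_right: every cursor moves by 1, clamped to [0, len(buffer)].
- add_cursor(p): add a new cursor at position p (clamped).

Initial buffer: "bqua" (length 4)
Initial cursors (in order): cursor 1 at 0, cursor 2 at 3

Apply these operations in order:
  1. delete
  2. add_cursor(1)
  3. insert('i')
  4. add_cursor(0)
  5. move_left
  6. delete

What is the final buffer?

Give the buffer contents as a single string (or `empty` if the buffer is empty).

Answer: iiia

Derivation:
After op 1 (delete): buffer="bqa" (len 3), cursors c1@0 c2@2, authorship ...
After op 2 (add_cursor(1)): buffer="bqa" (len 3), cursors c1@0 c3@1 c2@2, authorship ...
After op 3 (insert('i')): buffer="ibiqia" (len 6), cursors c1@1 c3@3 c2@5, authorship 1.3.2.
After op 4 (add_cursor(0)): buffer="ibiqia" (len 6), cursors c4@0 c1@1 c3@3 c2@5, authorship 1.3.2.
After op 5 (move_left): buffer="ibiqia" (len 6), cursors c1@0 c4@0 c3@2 c2@4, authorship 1.3.2.
After op 6 (delete): buffer="iiia" (len 4), cursors c1@0 c4@0 c3@1 c2@2, authorship 132.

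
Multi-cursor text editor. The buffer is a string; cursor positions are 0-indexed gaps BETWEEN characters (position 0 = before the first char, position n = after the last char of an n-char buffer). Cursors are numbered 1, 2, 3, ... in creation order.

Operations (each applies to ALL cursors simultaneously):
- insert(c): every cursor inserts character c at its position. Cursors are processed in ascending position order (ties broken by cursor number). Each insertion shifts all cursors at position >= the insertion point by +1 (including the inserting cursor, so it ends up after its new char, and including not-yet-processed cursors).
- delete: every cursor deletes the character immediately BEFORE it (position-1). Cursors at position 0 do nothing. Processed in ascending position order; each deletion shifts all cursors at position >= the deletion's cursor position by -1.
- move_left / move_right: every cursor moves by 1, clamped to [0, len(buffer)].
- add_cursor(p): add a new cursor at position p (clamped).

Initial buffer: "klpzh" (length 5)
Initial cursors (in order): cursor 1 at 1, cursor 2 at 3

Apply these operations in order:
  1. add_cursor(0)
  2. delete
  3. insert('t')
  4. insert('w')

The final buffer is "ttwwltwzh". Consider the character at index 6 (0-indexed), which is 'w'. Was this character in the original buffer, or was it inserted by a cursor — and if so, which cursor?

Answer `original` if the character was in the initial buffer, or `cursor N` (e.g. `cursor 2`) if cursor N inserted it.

Answer: cursor 2

Derivation:
After op 1 (add_cursor(0)): buffer="klpzh" (len 5), cursors c3@0 c1@1 c2@3, authorship .....
After op 2 (delete): buffer="lzh" (len 3), cursors c1@0 c3@0 c2@1, authorship ...
After op 3 (insert('t')): buffer="ttltzh" (len 6), cursors c1@2 c3@2 c2@4, authorship 13.2..
After op 4 (insert('w')): buffer="ttwwltwzh" (len 9), cursors c1@4 c3@4 c2@7, authorship 1313.22..
Authorship (.=original, N=cursor N): 1 3 1 3 . 2 2 . .
Index 6: author = 2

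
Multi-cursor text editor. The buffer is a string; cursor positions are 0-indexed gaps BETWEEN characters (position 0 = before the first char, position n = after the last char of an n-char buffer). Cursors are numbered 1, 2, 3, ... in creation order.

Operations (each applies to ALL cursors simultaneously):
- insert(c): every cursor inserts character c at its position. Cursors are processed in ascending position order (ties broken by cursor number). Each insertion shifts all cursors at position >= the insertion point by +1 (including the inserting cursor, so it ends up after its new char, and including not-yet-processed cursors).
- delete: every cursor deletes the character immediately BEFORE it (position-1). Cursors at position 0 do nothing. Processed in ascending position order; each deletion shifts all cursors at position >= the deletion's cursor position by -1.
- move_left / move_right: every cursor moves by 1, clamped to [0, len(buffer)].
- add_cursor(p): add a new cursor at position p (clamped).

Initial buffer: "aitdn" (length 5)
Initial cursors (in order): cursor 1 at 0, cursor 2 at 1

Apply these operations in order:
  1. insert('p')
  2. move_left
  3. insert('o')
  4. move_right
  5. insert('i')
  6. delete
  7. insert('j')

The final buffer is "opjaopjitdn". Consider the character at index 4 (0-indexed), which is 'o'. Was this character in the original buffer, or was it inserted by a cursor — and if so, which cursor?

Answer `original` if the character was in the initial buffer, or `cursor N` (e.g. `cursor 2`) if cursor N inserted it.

Answer: cursor 2

Derivation:
After op 1 (insert('p')): buffer="papitdn" (len 7), cursors c1@1 c2@3, authorship 1.2....
After op 2 (move_left): buffer="papitdn" (len 7), cursors c1@0 c2@2, authorship 1.2....
After op 3 (insert('o')): buffer="opaopitdn" (len 9), cursors c1@1 c2@4, authorship 11.22....
After op 4 (move_right): buffer="opaopitdn" (len 9), cursors c1@2 c2@5, authorship 11.22....
After op 5 (insert('i')): buffer="opiaopiitdn" (len 11), cursors c1@3 c2@7, authorship 111.222....
After op 6 (delete): buffer="opaopitdn" (len 9), cursors c1@2 c2@5, authorship 11.22....
After op 7 (insert('j')): buffer="opjaopjitdn" (len 11), cursors c1@3 c2@7, authorship 111.222....
Authorship (.=original, N=cursor N): 1 1 1 . 2 2 2 . . . .
Index 4: author = 2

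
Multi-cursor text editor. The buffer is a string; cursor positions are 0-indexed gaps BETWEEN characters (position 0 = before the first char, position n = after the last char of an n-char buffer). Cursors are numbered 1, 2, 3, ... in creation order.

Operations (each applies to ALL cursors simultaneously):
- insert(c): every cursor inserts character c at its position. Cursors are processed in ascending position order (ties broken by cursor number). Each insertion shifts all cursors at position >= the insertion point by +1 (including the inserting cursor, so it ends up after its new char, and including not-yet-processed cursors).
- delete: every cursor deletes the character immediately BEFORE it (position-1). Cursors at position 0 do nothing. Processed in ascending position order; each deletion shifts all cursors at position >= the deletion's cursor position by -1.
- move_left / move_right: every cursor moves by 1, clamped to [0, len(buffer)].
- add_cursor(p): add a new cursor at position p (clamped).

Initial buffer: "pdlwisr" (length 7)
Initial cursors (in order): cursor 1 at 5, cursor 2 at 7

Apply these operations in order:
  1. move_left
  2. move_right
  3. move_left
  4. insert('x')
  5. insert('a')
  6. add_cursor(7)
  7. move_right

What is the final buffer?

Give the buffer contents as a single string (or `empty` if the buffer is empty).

Answer: pdlwxaisxar

Derivation:
After op 1 (move_left): buffer="pdlwisr" (len 7), cursors c1@4 c2@6, authorship .......
After op 2 (move_right): buffer="pdlwisr" (len 7), cursors c1@5 c2@7, authorship .......
After op 3 (move_left): buffer="pdlwisr" (len 7), cursors c1@4 c2@6, authorship .......
After op 4 (insert('x')): buffer="pdlwxisxr" (len 9), cursors c1@5 c2@8, authorship ....1..2.
After op 5 (insert('a')): buffer="pdlwxaisxar" (len 11), cursors c1@6 c2@10, authorship ....11..22.
After op 6 (add_cursor(7)): buffer="pdlwxaisxar" (len 11), cursors c1@6 c3@7 c2@10, authorship ....11..22.
After op 7 (move_right): buffer="pdlwxaisxar" (len 11), cursors c1@7 c3@8 c2@11, authorship ....11..22.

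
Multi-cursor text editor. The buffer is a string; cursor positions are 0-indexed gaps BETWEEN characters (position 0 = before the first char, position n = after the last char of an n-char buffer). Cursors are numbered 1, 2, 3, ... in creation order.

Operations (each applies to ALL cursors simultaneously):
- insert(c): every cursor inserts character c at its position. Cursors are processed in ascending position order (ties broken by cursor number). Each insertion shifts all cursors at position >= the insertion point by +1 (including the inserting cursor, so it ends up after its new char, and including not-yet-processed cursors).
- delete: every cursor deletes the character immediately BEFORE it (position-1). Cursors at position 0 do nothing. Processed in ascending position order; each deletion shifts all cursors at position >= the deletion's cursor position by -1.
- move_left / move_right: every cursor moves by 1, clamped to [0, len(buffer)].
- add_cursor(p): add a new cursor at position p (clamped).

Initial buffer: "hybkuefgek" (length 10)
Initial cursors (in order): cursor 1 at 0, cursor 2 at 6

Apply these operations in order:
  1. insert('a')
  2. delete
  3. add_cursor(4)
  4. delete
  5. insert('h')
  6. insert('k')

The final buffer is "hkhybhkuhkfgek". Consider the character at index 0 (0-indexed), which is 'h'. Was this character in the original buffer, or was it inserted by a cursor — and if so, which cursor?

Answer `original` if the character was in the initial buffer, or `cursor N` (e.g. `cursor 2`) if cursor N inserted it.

Answer: cursor 1

Derivation:
After op 1 (insert('a')): buffer="ahybkueafgek" (len 12), cursors c1@1 c2@8, authorship 1......2....
After op 2 (delete): buffer="hybkuefgek" (len 10), cursors c1@0 c2@6, authorship ..........
After op 3 (add_cursor(4)): buffer="hybkuefgek" (len 10), cursors c1@0 c3@4 c2@6, authorship ..........
After op 4 (delete): buffer="hybufgek" (len 8), cursors c1@0 c3@3 c2@4, authorship ........
After op 5 (insert('h')): buffer="hhybhuhfgek" (len 11), cursors c1@1 c3@5 c2@7, authorship 1...3.2....
After op 6 (insert('k')): buffer="hkhybhkuhkfgek" (len 14), cursors c1@2 c3@7 c2@10, authorship 11...33.22....
Authorship (.=original, N=cursor N): 1 1 . . . 3 3 . 2 2 . . . .
Index 0: author = 1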